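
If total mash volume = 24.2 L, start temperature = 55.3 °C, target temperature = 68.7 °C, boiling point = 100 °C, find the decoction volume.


V_dec = V_total·(T_target − T_start)/(T_boil − T_start)
V_dec = 24.2·(68.7 − 55.3)/(100 − 55.3)

7.2546 L


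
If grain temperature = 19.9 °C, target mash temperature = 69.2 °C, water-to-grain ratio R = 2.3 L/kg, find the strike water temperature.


T_strike = (0.41/R)·(T_mash − T_grain) + T_mash
T_strike = (0.41/2.3)·(69.2 − 19.9) + 69.2

77.9883 °C


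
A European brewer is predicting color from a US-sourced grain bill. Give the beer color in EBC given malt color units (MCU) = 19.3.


SRM = 1.4922·MCU^0.6859;  EBC = SRM·1.97
SRM = 1.4922·19.3^0.6859 = 11.3656
EBC = 11.3656·1.97

22.3902 EBC


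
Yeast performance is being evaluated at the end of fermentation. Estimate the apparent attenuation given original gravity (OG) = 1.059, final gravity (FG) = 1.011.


AA = (OG − FG)/(OG − 1) · 100
AA = (1.059 − 1.011)/(1.059 − 1) · 100

81.3559 %


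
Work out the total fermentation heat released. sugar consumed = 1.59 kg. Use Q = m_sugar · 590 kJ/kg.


Q = 1.59 · 590

938.1000 kJ


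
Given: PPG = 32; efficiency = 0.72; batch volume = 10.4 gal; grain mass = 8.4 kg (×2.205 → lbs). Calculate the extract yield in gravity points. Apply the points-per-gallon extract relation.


points = lbs × PPG × eff / vol
lbs = 8.4 × 2.205 = 18.5220
points = 18.5220 × 32 × 0.72 / 10.4

41.0334 points


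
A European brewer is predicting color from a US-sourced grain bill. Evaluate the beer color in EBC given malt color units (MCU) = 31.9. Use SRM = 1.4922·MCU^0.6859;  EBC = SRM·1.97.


SRM = 1.4922·31.9^0.6859 = 16.0427
EBC = 16.0427·1.97

31.6041 EBC


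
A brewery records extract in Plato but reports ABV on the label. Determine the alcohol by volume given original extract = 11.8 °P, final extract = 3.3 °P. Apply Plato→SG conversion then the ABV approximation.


SG = 259/(259 − P);  ABV = (OG − FG)·131.25
OG = 259/(259 − 11.8) = 1.0477
FG = 259/(259 − 3.3) = 1.0129
ABV = (1.0477 − 1.0129)·131.25

4.5713 % ABV


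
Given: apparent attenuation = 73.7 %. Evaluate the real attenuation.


RA = AA · 0.8192
RA = 73.7 · 0.8192

60.3750 %


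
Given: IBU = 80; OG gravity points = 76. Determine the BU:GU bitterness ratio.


BU:GU = IBU / OG_points
BU:GU = 80 / 76

1.0526


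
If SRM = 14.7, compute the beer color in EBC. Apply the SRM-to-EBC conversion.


EBC = SRM · 1.97
EBC = 14.7 · 1.97

28.9590 EBC


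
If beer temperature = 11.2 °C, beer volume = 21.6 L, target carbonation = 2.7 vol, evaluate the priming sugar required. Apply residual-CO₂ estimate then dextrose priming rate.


residual = 14.695·(0.01821 + 0.09011·e^(−0.04·T));  sugar = (target − residual)·4.0·V
residual = 14.695·(0.01821 + 0.09011·e^(−0.04·11.2)) = 1.1136
sugar = (2.7 − 1.1136)·4.0·21.6

137.0639 g


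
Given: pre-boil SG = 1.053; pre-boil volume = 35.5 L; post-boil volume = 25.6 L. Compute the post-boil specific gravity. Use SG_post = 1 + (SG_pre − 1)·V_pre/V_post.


pts_pre = (1.053 − 1)·1000 = 53.0000
pts_post = 53.0000·35.5/25.6 = 73.4961
SG_post = 1 + 73.4961/1000

1.0735


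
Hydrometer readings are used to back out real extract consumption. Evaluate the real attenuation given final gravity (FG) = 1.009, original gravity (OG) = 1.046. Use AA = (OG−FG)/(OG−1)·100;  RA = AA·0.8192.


AA = (1.046 − 1.009)/(1.046 − 1)·100 = 80.4348
RA = 80.4348·0.8192

65.8922 %


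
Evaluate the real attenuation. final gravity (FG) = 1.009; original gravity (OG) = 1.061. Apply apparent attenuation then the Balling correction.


AA = (OG−FG)/(OG−1)·100;  RA = AA·0.8192
AA = (1.061 − 1.009)/(1.061 − 1)·100 = 85.2459
RA = 85.2459·0.8192

69.8334 %


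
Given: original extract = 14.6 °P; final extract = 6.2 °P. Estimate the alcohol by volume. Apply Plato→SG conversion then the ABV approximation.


SG = 259/(259 − P);  ABV = (OG − FG)·131.25
OG = 259/(259 − 14.6) = 1.0597
FG = 259/(259 − 6.2) = 1.0245
ABV = (1.0597 − 1.0245)·131.25

4.6217 % ABV


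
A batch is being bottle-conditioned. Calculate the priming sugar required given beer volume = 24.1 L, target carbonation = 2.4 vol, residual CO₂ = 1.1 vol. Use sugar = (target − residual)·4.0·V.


sugar = (2.4 − 1.1)·4.0·24.1

125.3200 g


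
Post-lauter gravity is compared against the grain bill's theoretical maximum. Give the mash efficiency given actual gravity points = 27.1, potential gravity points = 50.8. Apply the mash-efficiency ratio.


efficiency = actual / potential × 100
efficiency = 27.1 / 50.8 × 100

53.3465 %


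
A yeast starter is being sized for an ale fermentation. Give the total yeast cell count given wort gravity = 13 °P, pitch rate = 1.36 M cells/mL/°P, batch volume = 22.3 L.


cells (billions) = rate · V_L · °P
cells = 1.36 · 22.3 · 13

394.2640 billion cells


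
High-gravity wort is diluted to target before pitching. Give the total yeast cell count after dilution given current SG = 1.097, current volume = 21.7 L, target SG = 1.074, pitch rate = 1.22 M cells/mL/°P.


V_w = V·((SG_c−1)/(SG_t−1)−1);  °P = 259 − 259/SG_t;  cells = rate·(V+V_w)·°P
V_w = 21.7·((1.097−1)/(1.074−1)−1) = 6.7446
V_final = 21.7 + 6.7446 = 28.4446
°P = 259 − 259/1.074 = 17.8454
cells = 1.22·28.4446·17.8454

619.2796 billion cells


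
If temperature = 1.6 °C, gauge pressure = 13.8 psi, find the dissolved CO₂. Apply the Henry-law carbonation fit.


vols = (P + 14.695)·(0.01821 + 0.09011·e^(−0.04·T))
vols = (13.8 + 14.695)·(0.01821 + 0.09011·e^(−0.04·1.6))

2.9274 volumes


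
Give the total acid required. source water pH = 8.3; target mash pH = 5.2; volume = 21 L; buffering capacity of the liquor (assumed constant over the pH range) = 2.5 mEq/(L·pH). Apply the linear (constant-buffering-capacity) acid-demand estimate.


acid = buffering capacity · (pH_source − pH_target) · V
acid = 2.5 · (8.3 − 5.2) · 21

162.7500 mEq


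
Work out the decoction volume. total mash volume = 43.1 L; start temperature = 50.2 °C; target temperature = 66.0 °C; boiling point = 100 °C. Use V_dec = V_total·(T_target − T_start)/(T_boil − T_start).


V_dec = 43.1·(66.0 − 50.2)/(100 − 50.2)

13.6743 L


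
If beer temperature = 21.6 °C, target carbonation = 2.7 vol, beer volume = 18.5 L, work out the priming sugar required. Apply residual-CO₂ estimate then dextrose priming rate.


residual = 14.695·(0.01821 + 0.09011·e^(−0.04·T));  sugar = (target − residual)·4.0·V
residual = 14.695·(0.01821 + 0.09011·e^(−0.04·21.6)) = 0.8257
sugar = (2.7 − 0.8257)·4.0·18.5

138.6985 g


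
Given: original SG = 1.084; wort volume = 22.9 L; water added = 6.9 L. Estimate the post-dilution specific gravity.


SG_new = 1 + (SG_old − 1)·V_old/(V_old + V_water)
pts = (1.084 − 1)·1000·22.9/(22.9 + 6.9) = 64.5503
SG_new = 1 + 64.5503/1000

1.0646


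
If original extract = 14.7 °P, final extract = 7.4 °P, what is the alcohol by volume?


SG = 259/(259 − P);  ABV = (OG − FG)·131.25
OG = 259/(259 − 14.7) = 1.0602
FG = 259/(259 − 7.4) = 1.0294
ABV = (1.0602 − 1.0294)·131.25

4.0373 % ABV


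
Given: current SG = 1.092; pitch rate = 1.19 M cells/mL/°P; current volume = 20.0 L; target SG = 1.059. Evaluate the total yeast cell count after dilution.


V_w = V·((SG_c−1)/(SG_t−1)−1);  °P = 259 − 259/SG_t;  cells = rate·(V+V_w)·°P
V_w = 20.0·((1.092−1)/(1.059−1)−1) = 11.1864
V_final = 20.0 + 11.1864 = 31.1864
°P = 259 − 259/1.059 = 14.4297
cells = 1.19·31.1864·14.4297

535.5112 billion cells


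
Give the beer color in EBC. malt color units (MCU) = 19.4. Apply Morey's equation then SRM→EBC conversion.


SRM = 1.4922·MCU^0.6859;  EBC = SRM·1.97
SRM = 1.4922·19.4^0.6859 = 11.4059
EBC = 11.4059·1.97

22.4697 EBC


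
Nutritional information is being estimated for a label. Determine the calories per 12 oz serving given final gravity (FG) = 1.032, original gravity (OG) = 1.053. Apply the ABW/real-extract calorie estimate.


ABW = (OG−FG)·131.25·0.79/FG;  °P = 259 − 259/SG (for OG→OE and FG→AE);  RE = 0.1808·OE + 0.8192·AE;  Cal = (6.9·ABW + 4·(RE−0.1))·FG·3.55
ABW = (1.053 − 1.032)·131.25·0.79/1.032 = 2.1099
OE = 259 − 259/1.053 = 13.0361 °P
AE = 259 − 259/1.032 = 8.0310 °P
RE = 0.1808·13.0361 + 0.8192·8.0310 = 8.9359 °P
Cal = (6.9·2.1099 + 4·(8.9359−0.1))·1.032·3.55

182.8215 kcal


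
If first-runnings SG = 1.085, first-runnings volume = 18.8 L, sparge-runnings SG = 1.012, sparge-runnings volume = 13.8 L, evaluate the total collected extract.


total = Σ (SG_i − 1)·1000·V_i
first = (1.085 − 1)·1000·18.8 = 1598.0000
sparge = (1.012 − 1)·1000·13.8 = 165.6000
total = 1598.0000 + 165.6000

1763.6000 gravity·L


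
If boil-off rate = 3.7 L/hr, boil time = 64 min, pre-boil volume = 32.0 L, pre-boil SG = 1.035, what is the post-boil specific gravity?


V_post = V_pre − rate·(t/60);  SG_post = 1 + (SG_pre−1)·V_pre/V_post
V_post = 32.0 − 3.7·(64/60) = 28.0533
SG_post = 1 + (1.035 − 1)·32.0/28.0533

1.0399


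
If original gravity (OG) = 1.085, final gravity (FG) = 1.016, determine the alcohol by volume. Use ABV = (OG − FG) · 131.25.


ABV = (1.085 − 1.016) · 131.25

9.0562 % ABV


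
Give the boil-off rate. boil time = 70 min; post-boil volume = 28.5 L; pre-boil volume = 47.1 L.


rate = (V_pre − V_post) / (t_min/60)
rate = (47.1 − 28.5) / (70/60)

15.9429 L/hr


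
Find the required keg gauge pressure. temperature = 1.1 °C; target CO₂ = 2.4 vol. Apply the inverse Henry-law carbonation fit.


psi = vols/(0.01821 + 0.09011·e^(−0.04·T)) − 14.695
psi = 2.4/(0.01821 + 0.09011·e^(−0.04·1.1)) − 14.695

8.2845 psi


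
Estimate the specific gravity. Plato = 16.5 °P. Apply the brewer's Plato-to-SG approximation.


SG = 259/(259 − P)
SG = 259/(259 − 16.5)

1.0680


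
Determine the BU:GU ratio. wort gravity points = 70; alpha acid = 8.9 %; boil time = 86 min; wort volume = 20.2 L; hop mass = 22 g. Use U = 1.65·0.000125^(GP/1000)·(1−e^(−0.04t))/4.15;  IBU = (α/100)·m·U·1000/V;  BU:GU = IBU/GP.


U = 1.65·0.000125^(70/1000)·(1−e^(−0.04·86))/4.15 = 0.2051
IBU = (8.9/100)·22·0.2051·1000/20.2 = 19.8851
BU:GU = 19.8851/70

0.2841


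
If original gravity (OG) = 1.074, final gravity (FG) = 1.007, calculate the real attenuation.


AA = (OG−FG)/(OG−1)·100;  RA = AA·0.8192
AA = (1.074 − 1.007)/(1.074 − 1)·100 = 90.5405
RA = 90.5405·0.8192

74.1708 %


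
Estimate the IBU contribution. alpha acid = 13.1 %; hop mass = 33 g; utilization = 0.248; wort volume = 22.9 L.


IBU = (α/100)·mass·U·1000 / V
IBU = (13.1/100)·33·0.248·1000 / 22.9

46.8168 IBU


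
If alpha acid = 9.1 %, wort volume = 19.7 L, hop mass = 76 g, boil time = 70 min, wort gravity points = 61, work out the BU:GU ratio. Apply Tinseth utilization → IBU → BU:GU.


U = 1.65·0.000125^(GP/1000)·(1−e^(−0.04t))/4.15;  IBU = (α/100)·m·U·1000/V;  BU:GU = IBU/GP
U = 1.65·0.000125^(61/1000)·(1−e^(−0.04·70))/4.15 = 0.2158
IBU = (9.1/100)·76·0.2158·1000/19.7 = 75.7686
BU:GU = 75.7686/61

1.2421


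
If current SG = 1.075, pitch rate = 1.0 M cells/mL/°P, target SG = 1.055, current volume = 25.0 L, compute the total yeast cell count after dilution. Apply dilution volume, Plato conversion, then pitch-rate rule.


V_w = V·((SG_c−1)/(SG_t−1)−1);  °P = 259 − 259/SG_t;  cells = rate·(V+V_w)·°P
V_w = 25.0·((1.075−1)/(1.055−1)−1) = 9.0909
V_final = 25.0 + 9.0909 = 34.0909
°P = 259 − 259/1.055 = 13.5024
cells = 1.0·34.0909·13.5024

460.3081 billion cells


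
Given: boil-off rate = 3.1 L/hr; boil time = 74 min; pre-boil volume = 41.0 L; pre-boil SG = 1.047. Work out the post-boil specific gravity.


V_post = V_pre − rate·(t/60);  SG_post = 1 + (SG_pre−1)·V_pre/V_post
V_post = 41.0 − 3.1·(74/60) = 37.1767
SG_post = 1 + (1.047 − 1)·41.0/37.1767

1.0518


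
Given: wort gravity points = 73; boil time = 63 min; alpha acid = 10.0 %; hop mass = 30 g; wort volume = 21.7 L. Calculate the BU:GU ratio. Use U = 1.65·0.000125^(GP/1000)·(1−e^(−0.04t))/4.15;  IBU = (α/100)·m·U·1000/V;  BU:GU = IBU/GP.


U = 1.65·0.000125^(73/1000)·(1−e^(−0.04·63))/4.15 = 0.1897
IBU = (10.0/100)·30·0.1897·1000/21.7 = 26.2266
BU:GU = 26.2266/73

0.3593


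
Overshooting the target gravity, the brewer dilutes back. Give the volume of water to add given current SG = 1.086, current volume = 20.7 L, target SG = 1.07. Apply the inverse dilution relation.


V_water = V·((SG_curr − 1)/(SG_target − 1) − 1)
V_water = 20.7·((1.086 − 1)/(1.07 − 1) − 1)

4.7314 L


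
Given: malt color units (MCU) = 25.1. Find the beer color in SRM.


SRM = 1.4922 · MCU^0.6859
SRM = 1.4922 · 25.1^0.6859

13.6102 SRM


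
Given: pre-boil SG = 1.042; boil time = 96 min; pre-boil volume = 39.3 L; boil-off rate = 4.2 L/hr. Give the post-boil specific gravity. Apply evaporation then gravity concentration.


V_post = V_pre − rate·(t/60);  SG_post = 1 + (SG_pre−1)·V_pre/V_post
V_post = 39.3 − 4.2·(96/60) = 32.5800
SG_post = 1 + (1.042 − 1)·39.3/32.5800

1.0507


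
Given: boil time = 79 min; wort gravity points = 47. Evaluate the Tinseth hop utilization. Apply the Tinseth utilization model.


U = 1.65·0.000125^(GP/1000) · (1 − e^(−0.04·t))/4.15
bigness = 1.65·0.000125^(47/1000) = 1.0815
boil_factor = (1 − e^(−0.04·79))/4.15 = 0.2307
U = 1.0815 · 0.2307

0.2496


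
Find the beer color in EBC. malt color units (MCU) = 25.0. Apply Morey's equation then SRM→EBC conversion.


SRM = 1.4922·MCU^0.6859;  EBC = SRM·1.97
SRM = 1.4922·25.0^0.6859 = 13.5729
EBC = 13.5729·1.97

26.7387 EBC


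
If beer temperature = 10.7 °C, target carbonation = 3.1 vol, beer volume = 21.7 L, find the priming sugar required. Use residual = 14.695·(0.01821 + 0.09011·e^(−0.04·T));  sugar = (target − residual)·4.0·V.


residual = 14.695·(0.01821 + 0.09011·e^(−0.04·10.7)) = 1.1307
sugar = (3.1 − 1.1307)·4.0·21.7

170.9350 g


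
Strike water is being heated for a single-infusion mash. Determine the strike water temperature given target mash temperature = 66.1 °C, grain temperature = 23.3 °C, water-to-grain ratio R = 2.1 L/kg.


T_strike = (0.41/R)·(T_mash − T_grain) + T_mash
T_strike = (0.41/2.1)·(66.1 − 23.3) + 66.1

74.4562 °C


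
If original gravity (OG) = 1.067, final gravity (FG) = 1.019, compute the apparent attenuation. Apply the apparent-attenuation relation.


AA = (OG − FG)/(OG − 1) · 100
AA = (1.067 − 1.019)/(1.067 − 1) · 100

71.6418 %


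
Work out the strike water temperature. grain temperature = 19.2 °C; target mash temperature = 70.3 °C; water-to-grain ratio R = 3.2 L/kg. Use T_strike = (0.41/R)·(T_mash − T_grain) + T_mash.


T_strike = (0.41/3.2)·(70.3 − 19.2) + 70.3

76.8472 °C


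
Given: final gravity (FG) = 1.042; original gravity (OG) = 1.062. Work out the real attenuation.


AA = (OG−FG)/(OG−1)·100;  RA = AA·0.8192
AA = (1.062 − 1.042)/(1.062 − 1)·100 = 32.2581
RA = 32.2581·0.8192

26.4258 %


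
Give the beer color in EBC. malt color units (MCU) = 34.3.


SRM = 1.4922·MCU^0.6859;  EBC = SRM·1.97
SRM = 1.4922·34.3^0.6859 = 16.8611
EBC = 16.8611·1.97

33.2163 EBC


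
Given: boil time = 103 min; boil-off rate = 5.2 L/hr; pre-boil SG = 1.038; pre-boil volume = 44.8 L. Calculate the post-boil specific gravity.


V_post = V_pre − rate·(t/60);  SG_post = 1 + (SG_pre−1)·V_pre/V_post
V_post = 44.8 − 5.2·(103/60) = 35.8733
SG_post = 1 + (1.038 − 1)·44.8/35.8733

1.0475


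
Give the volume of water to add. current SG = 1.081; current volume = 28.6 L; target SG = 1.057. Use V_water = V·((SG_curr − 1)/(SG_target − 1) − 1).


V_water = 28.6·((1.081 − 1)/(1.057 − 1) − 1)

12.0421 L


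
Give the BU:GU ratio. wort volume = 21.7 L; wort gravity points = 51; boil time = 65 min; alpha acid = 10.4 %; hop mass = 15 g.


U = 1.65·0.000125^(GP/1000)·(1−e^(−0.04t))/4.15;  IBU = (α/100)·m·U·1000/V;  BU:GU = IBU/GP
U = 1.65·0.000125^(51/1000)·(1−e^(−0.04·65))/4.15 = 0.2327
IBU = (10.4/100)·15·0.2327·1000/21.7 = 16.7311
BU:GU = 16.7311/51

0.3281


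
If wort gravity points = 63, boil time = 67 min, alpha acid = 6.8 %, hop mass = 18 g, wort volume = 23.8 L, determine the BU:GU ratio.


U = 1.65·0.000125^(GP/1000)·(1−e^(−0.04t))/4.15;  IBU = (α/100)·m·U·1000/V;  BU:GU = IBU/GP
U = 1.65·0.000125^(63/1000)·(1−e^(−0.04·67))/4.15 = 0.2102
IBU = (6.8/100)·18·0.2102·1000/23.8 = 10.8118
BU:GU = 10.8118/63

0.1716


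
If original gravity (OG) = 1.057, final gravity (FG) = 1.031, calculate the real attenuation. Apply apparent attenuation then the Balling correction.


AA = (OG−FG)/(OG−1)·100;  RA = AA·0.8192
AA = (1.057 − 1.031)/(1.057 − 1)·100 = 45.6140
RA = 45.6140·0.8192

37.3670 %


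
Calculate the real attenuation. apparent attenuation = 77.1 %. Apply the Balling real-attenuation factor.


RA = AA · 0.8192
RA = 77.1 · 0.8192

63.1603 %


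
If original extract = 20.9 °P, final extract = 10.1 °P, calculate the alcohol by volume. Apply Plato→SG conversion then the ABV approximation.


SG = 259/(259 − P);  ABV = (OG − FG)·131.25
OG = 259/(259 − 20.9) = 1.0878
FG = 259/(259 − 10.1) = 1.0406
ABV = (1.0878 − 1.0406)·131.25

6.1950 % ABV


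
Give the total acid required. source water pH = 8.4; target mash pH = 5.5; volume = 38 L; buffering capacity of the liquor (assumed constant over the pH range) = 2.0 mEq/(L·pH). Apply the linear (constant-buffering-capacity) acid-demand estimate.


acid = buffering capacity · (pH_source − pH_target) · V
acid = 2.0 · (8.4 − 5.5) · 38

220.4000 mEq


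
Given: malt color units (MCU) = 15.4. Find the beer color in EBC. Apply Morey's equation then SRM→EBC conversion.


SRM = 1.4922·MCU^0.6859;  EBC = SRM·1.97
SRM = 1.4922·15.4^0.6859 = 9.7353
EBC = 9.7353·1.97

19.1785 EBC


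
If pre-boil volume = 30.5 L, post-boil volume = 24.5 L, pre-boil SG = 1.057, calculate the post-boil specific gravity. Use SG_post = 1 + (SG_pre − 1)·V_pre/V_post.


pts_pre = (1.057 − 1)·1000 = 57.0000
pts_post = 57.0000·30.5/24.5 = 70.9592
SG_post = 1 + 70.9592/1000

1.0710


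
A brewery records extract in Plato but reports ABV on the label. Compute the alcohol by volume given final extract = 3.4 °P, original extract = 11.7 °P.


SG = 259/(259 − P);  ABV = (OG − FG)·131.25
OG = 259/(259 − 11.7) = 1.0473
FG = 259/(259 − 3.4) = 1.0133
ABV = (1.0473 − 1.0133)·131.25

4.4637 % ABV


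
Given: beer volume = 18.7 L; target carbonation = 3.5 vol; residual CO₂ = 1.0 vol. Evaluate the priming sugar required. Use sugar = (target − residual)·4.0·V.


sugar = (3.5 − 1.0)·4.0·18.7

187.0000 g


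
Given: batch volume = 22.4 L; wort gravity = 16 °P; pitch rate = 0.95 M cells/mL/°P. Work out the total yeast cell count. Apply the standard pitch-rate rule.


cells (billions) = rate · V_L · °P
cells = 0.95 · 22.4 · 16

340.4800 billion cells


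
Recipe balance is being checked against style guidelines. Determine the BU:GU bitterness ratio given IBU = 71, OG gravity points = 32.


BU:GU = IBU / OG_points
BU:GU = 71 / 32

2.2188


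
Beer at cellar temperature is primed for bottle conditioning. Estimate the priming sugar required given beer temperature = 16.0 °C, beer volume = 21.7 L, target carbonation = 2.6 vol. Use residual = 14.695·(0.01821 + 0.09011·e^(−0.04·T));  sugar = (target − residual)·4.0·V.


residual = 14.695·(0.01821 + 0.09011·e^(−0.04·16.0)) = 0.9658
sugar = (2.6 − 0.9658)·4.0·21.7

141.8469 g


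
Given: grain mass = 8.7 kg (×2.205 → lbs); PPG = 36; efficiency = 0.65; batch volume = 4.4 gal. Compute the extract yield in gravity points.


points = lbs × PPG × eff / vol
lbs = 8.7 × 2.205 = 19.1835
points = 19.1835 × 36 × 0.65 / 4.4

102.0213 points


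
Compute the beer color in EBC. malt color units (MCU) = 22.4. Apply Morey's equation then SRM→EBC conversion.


SRM = 1.4922·MCU^0.6859;  EBC = SRM·1.97
SRM = 1.4922·22.4^0.6859 = 12.5882
EBC = 12.5882·1.97

24.7987 EBC


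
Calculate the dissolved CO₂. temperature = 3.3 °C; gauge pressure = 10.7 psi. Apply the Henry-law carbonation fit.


vols = (P + 14.695)·(0.01821 + 0.09011·e^(−0.04·T))
vols = (10.7 + 14.695)·(0.01821 + 0.09011·e^(−0.04·3.3))

2.4678 volumes


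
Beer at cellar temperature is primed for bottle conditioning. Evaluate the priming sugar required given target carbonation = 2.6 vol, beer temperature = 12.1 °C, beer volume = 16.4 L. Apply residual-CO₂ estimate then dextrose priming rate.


residual = 14.695·(0.01821 + 0.09011·e^(−0.04·T));  sugar = (target − residual)·4.0·V
residual = 14.695·(0.01821 + 0.09011·e^(−0.04·12.1)) = 1.0837
sugar = (2.6 − 1.0837)·4.0·16.4

99.4695 g


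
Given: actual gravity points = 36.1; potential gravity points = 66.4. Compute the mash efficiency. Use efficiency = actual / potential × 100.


efficiency = 36.1 / 66.4 × 100

54.3675 %


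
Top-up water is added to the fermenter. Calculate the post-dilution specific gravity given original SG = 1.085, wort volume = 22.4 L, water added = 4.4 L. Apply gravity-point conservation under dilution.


SG_new = 1 + (SG_old − 1)·V_old/(V_old + V_water)
pts = (1.085 − 1)·1000·22.4/(22.4 + 4.4) = 71.0448
SG_new = 1 + 71.0448/1000

1.0710


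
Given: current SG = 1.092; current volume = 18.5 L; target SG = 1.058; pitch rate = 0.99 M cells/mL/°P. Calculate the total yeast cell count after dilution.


V_w = V·((SG_c−1)/(SG_t−1)−1);  °P = 259 − 259/SG_t;  cells = rate·(V+V_w)·°P
V_w = 18.5·((1.092−1)/(1.058−1)−1) = 10.8448
V_final = 18.5 + 10.8448 = 29.3448
°P = 259 − 259/1.058 = 14.1985
cells = 0.99·29.3448·14.1985

412.4857 billion cells


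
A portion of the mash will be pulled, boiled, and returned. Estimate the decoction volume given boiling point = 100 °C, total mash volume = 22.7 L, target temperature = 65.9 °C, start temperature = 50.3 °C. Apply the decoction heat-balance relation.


V_dec = V_total·(T_target − T_start)/(T_boil − T_start)
V_dec = 22.7·(65.9 − 50.3)/(100 − 50.3)

7.1252 L


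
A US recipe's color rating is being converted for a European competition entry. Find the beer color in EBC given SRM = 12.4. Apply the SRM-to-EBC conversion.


EBC = SRM · 1.97
EBC = 12.4 · 1.97

24.4280 EBC


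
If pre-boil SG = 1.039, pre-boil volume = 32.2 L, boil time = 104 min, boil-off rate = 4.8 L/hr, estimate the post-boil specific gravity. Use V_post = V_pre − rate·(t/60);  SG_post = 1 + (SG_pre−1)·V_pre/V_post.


V_post = 32.2 − 4.8·(104/60) = 23.8800
SG_post = 1 + (1.039 − 1)·32.2/23.8800

1.0526


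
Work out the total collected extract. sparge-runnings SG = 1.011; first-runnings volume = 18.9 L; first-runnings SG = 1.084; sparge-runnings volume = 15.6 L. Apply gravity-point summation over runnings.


total = Σ (SG_i − 1)·1000·V_i
first = (1.084 − 1)·1000·18.9 = 1587.6000
sparge = (1.011 − 1)·1000·15.6 = 171.6000
total = 1587.6000 + 171.6000

1759.2000 gravity·L


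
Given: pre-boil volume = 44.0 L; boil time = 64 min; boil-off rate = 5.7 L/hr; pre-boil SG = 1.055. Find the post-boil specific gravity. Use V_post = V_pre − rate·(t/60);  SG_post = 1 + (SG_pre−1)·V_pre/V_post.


V_post = 44.0 − 5.7·(64/60) = 37.9200
SG_post = 1 + (1.055 − 1)·44.0/37.9200

1.0638


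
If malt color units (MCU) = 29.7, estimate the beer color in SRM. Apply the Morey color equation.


SRM = 1.4922 · MCU^0.6859
SRM = 1.4922 · 29.7^0.6859

15.2753 SRM


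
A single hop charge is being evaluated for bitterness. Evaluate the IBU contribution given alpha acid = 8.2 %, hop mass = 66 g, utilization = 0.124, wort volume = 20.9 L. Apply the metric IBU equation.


IBU = (α/100)·mass·U·1000 / V
IBU = (8.2/100)·66·0.124·1000 / 20.9

32.1095 IBU


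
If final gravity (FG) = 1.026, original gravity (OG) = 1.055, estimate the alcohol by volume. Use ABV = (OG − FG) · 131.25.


ABV = (1.055 − 1.026) · 131.25

3.8062 % ABV


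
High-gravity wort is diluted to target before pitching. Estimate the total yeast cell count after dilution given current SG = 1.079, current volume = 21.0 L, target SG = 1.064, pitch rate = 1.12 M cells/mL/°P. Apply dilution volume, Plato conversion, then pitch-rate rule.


V_w = V·((SG_c−1)/(SG_t−1)−1);  °P = 259 − 259/SG_t;  cells = rate·(V+V_w)·°P
V_w = 21.0·((1.079−1)/(1.064−1)−1) = 4.9219
V_final = 21.0 + 4.9219 = 25.9219
°P = 259 − 259/1.064 = 15.5789
cells = 1.12·25.9219·15.5789

452.2958 billion cells


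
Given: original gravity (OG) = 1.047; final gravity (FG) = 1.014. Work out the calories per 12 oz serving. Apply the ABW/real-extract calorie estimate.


ABW = (OG−FG)·131.25·0.79/FG;  °P = 259 − 259/SG (for OG→OE and FG→AE);  RE = 0.1808·OE + 0.8192·AE;  Cal = (6.9·ABW + 4·(RE−0.1))·FG·3.55
ABW = (1.047 − 1.014)·131.25·0.79/1.014 = 3.3744
OE = 259 − 259/1.047 = 11.6266 °P
AE = 259 − 259/1.014 = 3.5759 °P
RE = 0.1808·11.6266 + 0.8192·3.5759 = 5.0315 °P
Cal = (6.9·3.3744 + 4·(5.0315−0.1))·1.014·3.55

154.8217 kcal


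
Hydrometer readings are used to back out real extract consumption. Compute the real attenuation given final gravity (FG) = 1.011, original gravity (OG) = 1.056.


AA = (OG−FG)/(OG−1)·100;  RA = AA·0.8192
AA = (1.056 − 1.011)/(1.056 − 1)·100 = 80.3571
RA = 80.3571·0.8192

65.8286 %


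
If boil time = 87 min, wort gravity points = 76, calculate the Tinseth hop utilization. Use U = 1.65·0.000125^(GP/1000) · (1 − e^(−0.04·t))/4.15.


bigness = 1.65·0.000125^(76/1000) = 0.8334
boil_factor = (1 − e^(−0.04·87))/4.15 = 0.2335
U = 0.8334 · 0.2335

0.1946


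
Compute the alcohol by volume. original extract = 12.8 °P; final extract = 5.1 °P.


SG = 259/(259 − P);  ABV = (OG − FG)·131.25
OG = 259/(259 − 12.8) = 1.0520
FG = 259/(259 − 5.1) = 1.0201
ABV = (1.0520 − 1.0201)·131.25

4.1873 % ABV


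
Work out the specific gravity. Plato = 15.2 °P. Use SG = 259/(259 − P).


SG = 259/(259 − 15.2)

1.0623


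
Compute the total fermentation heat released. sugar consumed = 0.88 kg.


Q = m_sugar · 590 kJ/kg
Q = 0.88 · 590

519.2000 kJ


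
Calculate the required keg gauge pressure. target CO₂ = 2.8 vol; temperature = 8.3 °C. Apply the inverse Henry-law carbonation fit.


psi = vols/(0.01821 + 0.09011·e^(−0.04·T)) − 14.695
psi = 2.8/(0.01821 + 0.09011·e^(−0.04·8.3)) − 14.695

19.0958 psi


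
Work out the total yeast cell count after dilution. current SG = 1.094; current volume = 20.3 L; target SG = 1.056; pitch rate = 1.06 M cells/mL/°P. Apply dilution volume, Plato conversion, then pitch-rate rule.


V_w = V·((SG_c−1)/(SG_t−1)−1);  °P = 259 − 259/SG_t;  cells = rate·(V+V_w)·°P
V_w = 20.3·((1.094−1)/(1.056−1)−1) = 13.7750
V_final = 20.3 + 13.7750 = 34.0750
°P = 259 − 259/1.056 = 13.7348
cells = 1.06·34.0750·13.7348

496.0959 billion cells


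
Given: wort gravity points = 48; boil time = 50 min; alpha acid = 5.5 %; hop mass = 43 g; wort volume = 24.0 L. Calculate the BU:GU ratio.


U = 1.65·0.000125^(GP/1000)·(1−e^(−0.04t))/4.15;  IBU = (α/100)·m·U·1000/V;  BU:GU = IBU/GP
U = 1.65·0.000125^(48/1000)·(1−e^(−0.04·50))/4.15 = 0.2233
IBU = (5.5/100)·43·0.2233·1000/24.0 = 22.0067
BU:GU = 22.0067/48

0.4585


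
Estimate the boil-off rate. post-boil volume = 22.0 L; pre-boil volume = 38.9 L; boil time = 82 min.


rate = (V_pre − V_post) / (t_min/60)
rate = (38.9 − 22.0) / (82/60)

12.3659 L/hr


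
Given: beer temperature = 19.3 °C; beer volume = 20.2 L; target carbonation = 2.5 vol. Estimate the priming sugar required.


residual = 14.695·(0.01821 + 0.09011·e^(−0.04·T));  sugar = (target − residual)·4.0·V
residual = 14.695·(0.01821 + 0.09011·e^(−0.04·19.3)) = 0.8795
sugar = (2.5 − 0.8795)·4.0·20.2

130.9382 g


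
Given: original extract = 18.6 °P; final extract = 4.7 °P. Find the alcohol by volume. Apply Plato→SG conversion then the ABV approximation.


SG = 259/(259 − P);  ABV = (OG − FG)·131.25
OG = 259/(259 − 18.6) = 1.0774
FG = 259/(259 − 4.7) = 1.0185
ABV = (1.0774 − 1.0185)·131.25

7.7292 % ABV


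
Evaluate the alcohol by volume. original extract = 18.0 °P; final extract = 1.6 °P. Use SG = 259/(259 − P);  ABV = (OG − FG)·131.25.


OG = 259/(259 − 18.0) = 1.0747
FG = 259/(259 − 1.6) = 1.0062
ABV = (1.0747 − 1.0062)·131.25

8.9871 % ABV


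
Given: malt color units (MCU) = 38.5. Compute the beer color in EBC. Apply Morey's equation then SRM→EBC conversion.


SRM = 1.4922·MCU^0.6859;  EBC = SRM·1.97
SRM = 1.4922·38.5^0.6859 = 18.2513
EBC = 18.2513·1.97

35.9551 EBC


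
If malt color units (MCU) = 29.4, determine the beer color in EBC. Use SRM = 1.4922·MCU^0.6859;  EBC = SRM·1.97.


SRM = 1.4922·29.4^0.6859 = 15.1693
EBC = 15.1693·1.97

29.8836 EBC


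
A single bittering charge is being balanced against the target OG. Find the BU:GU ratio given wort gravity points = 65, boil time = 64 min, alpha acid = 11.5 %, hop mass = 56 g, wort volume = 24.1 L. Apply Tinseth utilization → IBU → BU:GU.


U = 1.65·0.000125^(GP/1000)·(1−e^(−0.04t))/4.15;  IBU = (α/100)·m·U·1000/V;  BU:GU = IBU/GP
U = 1.65·0.000125^(65/1000)·(1−e^(−0.04·64))/4.15 = 0.2045
IBU = (11.5/100)·56·0.2045·1000/24.1 = 54.6591
BU:GU = 54.6591/65

0.8409


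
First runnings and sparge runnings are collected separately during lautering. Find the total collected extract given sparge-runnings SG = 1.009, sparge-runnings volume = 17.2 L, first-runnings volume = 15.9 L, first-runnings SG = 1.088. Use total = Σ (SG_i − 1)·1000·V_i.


first = (1.088 − 1)·1000·15.9 = 1399.2000
sparge = (1.009 − 1)·1000·17.2 = 154.8000
total = 1399.2000 + 154.8000

1554.0000 gravity·L


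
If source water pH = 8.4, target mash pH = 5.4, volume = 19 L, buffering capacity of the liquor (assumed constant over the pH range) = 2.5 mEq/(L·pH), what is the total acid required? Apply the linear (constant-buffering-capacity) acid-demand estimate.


acid = buffering capacity · (pH_source − pH_target) · V
acid = 2.5 · (8.4 − 5.4) · 19

142.5000 mEq


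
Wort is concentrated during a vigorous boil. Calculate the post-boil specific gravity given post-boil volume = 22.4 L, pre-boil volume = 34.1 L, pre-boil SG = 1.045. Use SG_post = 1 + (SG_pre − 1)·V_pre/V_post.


pts_pre = (1.045 − 1)·1000 = 45.0000
pts_post = 45.0000·34.1/22.4 = 68.5045
SG_post = 1 + 68.5045/1000

1.0685


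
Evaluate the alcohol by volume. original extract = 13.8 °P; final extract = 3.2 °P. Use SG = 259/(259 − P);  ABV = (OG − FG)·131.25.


OG = 259/(259 − 13.8) = 1.0563
FG = 259/(259 − 3.2) = 1.0125
ABV = (1.0563 − 1.0125)·131.25

5.7449 % ABV


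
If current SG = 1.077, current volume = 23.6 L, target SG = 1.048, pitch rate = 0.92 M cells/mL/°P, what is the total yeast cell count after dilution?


V_w = V·((SG_c−1)/(SG_t−1)−1);  °P = 259 − 259/SG_t;  cells = rate·(V+V_w)·°P
V_w = 23.6·((1.077−1)/(1.048−1)−1) = 14.2583
V_final = 23.6 + 14.2583 = 37.8583
°P = 259 − 259/1.048 = 11.8626
cells = 0.92·37.8583·11.8626

413.1702 billion cells


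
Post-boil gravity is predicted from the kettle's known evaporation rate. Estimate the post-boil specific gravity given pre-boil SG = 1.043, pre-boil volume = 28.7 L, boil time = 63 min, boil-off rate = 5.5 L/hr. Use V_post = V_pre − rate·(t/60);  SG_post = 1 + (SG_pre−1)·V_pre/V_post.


V_post = 28.7 − 5.5·(63/60) = 22.9250
SG_post = 1 + (1.043 − 1)·28.7/22.9250

1.0538


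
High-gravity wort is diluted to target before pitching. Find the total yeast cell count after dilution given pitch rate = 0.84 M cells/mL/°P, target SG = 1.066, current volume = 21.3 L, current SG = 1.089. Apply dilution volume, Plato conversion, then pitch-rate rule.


V_w = V·((SG_c−1)/(SG_t−1)−1);  °P = 259 − 259/SG_t;  cells = rate·(V+V_w)·°P
V_w = 21.3·((1.089−1)/(1.066−1)−1) = 7.4227
V_final = 21.3 + 7.4227 = 28.7227
°P = 259 − 259/1.066 = 16.0356
cells = 0.84·28.7227·16.0356

386.8935 billion cells


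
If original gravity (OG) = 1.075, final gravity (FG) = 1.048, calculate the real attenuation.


AA = (OG−FG)/(OG−1)·100;  RA = AA·0.8192
AA = (1.075 − 1.048)/(1.075 − 1)·100 = 36.0000
RA = 36.0000·0.8192

29.4912 %


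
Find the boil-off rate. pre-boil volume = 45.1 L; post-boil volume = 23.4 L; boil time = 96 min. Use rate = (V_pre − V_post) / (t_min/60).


rate = (45.1 − 23.4) / (96/60)

13.5625 L/hr


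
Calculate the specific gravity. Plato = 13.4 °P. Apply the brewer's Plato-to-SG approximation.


SG = 259/(259 − P)
SG = 259/(259 − 13.4)

1.0546


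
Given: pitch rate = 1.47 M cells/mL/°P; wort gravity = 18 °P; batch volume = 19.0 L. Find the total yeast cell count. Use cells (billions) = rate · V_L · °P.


cells = 1.47 · 19.0 · 18

502.7400 billion cells


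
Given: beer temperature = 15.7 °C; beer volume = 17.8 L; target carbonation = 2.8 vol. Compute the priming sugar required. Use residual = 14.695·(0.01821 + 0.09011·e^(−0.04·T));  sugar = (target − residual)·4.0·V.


residual = 14.695·(0.01821 + 0.09011·e^(−0.04·15.7)) = 0.9742
sugar = (2.8 − 0.9742)·4.0·17.8

129.9935 g


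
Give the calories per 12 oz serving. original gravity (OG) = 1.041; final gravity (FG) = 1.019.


ABW = (OG−FG)·131.25·0.79/FG;  °P = 259 − 259/SG (for OG→OE and FG→AE);  RE = 0.1808·OE + 0.8192·AE;  Cal = (6.9·ABW + 4·(RE−0.1))·FG·3.55
ABW = (1.041 − 1.019)·131.25·0.79/1.019 = 2.2386
OE = 259 − 259/1.041 = 10.2008 °P
AE = 259 − 259/1.019 = 4.8292 °P
RE = 0.1808·10.2008 + 0.8192·4.8292 = 5.8004 °P
Cal = (6.9·2.2386 + 4·(5.8004−0.1))·1.019·3.55

138.3600 kcal


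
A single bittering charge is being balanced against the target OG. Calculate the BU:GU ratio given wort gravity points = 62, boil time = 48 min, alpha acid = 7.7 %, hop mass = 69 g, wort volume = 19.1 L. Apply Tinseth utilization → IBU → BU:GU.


U = 1.65·0.000125^(GP/1000)·(1−e^(−0.04t))/4.15;  IBU = (α/100)·m·U·1000/V;  BU:GU = IBU/GP
U = 1.65·0.000125^(62/1000)·(1−e^(−0.04·48))/4.15 = 0.1944
IBU = (7.7/100)·69·0.1944·1000/19.1 = 54.0630
BU:GU = 54.0630/62

0.8720


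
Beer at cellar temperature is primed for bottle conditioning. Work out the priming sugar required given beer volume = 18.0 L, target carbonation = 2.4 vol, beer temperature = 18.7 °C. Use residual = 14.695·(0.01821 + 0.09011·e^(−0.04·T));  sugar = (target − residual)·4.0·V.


residual = 14.695·(0.01821 + 0.09011·e^(−0.04·18.7)) = 0.8943
sugar = (2.4 − 0.8943)·4.0·18.0

108.4075 g


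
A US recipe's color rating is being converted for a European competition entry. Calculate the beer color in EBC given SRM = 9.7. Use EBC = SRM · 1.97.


EBC = 9.7 · 1.97

19.1090 EBC


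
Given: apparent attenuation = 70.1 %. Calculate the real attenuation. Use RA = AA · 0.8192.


RA = 70.1 · 0.8192

57.4259 %


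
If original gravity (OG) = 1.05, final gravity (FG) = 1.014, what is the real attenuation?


AA = (OG−FG)/(OG−1)·100;  RA = AA·0.8192
AA = (1.05 − 1.014)/(1.05 − 1)·100 = 72.0000
RA = 72.0000·0.8192

58.9824 %


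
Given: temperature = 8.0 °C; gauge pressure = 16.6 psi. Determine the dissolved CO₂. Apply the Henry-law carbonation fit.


vols = (P + 14.695)·(0.01821 + 0.09011·e^(−0.04·T))
vols = (16.6 + 14.695)·(0.01821 + 0.09011·e^(−0.04·8.0))

2.6176 volumes


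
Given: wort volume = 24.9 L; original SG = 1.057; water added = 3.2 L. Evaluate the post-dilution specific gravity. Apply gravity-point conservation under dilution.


SG_new = 1 + (SG_old − 1)·V_old/(V_old + V_water)
pts = (1.057 − 1)·1000·24.9/(24.9 + 3.2) = 50.5089
SG_new = 1 + 50.5089/1000

1.0505


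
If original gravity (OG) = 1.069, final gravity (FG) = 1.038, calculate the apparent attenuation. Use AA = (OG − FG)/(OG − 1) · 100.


AA = (1.069 − 1.038)/(1.069 − 1) · 100

44.9275 %


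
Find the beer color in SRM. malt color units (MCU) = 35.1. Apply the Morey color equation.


SRM = 1.4922 · MCU^0.6859
SRM = 1.4922 · 35.1^0.6859

17.1298 SRM


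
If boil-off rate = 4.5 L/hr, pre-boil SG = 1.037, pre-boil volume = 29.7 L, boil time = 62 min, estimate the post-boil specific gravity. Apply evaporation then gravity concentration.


V_post = V_pre − rate·(t/60);  SG_post = 1 + (SG_pre−1)·V_pre/V_post
V_post = 29.7 − 4.5·(62/60) = 25.0500
SG_post = 1 + (1.037 − 1)·29.7/25.0500

1.0439


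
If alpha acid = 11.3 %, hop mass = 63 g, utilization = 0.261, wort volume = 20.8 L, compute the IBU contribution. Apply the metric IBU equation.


IBU = (α/100)·mass·U·1000 / V
IBU = (11.3/100)·63·0.261·1000 / 20.8

89.3298 IBU


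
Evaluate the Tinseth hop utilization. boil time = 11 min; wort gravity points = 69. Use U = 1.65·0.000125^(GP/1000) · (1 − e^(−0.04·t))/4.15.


bigness = 1.65·0.000125^(69/1000) = 0.8875
boil_factor = (1 − e^(−0.04·11))/4.15 = 0.0858
U = 0.8875 · 0.0858

0.0761


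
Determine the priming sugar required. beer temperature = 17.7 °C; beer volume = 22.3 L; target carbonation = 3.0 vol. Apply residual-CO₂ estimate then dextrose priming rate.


residual = 14.695·(0.01821 + 0.09011·e^(−0.04·T));  sugar = (target − residual)·4.0·V
residual = 14.695·(0.01821 + 0.09011·e^(−0.04·17.7)) = 0.9199
sugar = (3.0 − 0.9199)·4.0·22.3

185.5433 g


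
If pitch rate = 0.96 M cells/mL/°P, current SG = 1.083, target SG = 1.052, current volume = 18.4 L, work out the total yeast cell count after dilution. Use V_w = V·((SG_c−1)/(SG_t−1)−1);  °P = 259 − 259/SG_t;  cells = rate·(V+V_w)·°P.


V_w = 18.4·((1.083−1)/(1.052−1)−1) = 10.9692
V_final = 18.4 + 10.9692 = 29.3692
°P = 259 − 259/1.052 = 12.8023
cells = 0.96·29.3692·12.8023

360.9534 billion cells


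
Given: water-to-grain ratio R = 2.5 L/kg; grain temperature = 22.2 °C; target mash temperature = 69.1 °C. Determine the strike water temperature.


T_strike = (0.41/R)·(T_mash − T_grain) + T_mash
T_strike = (0.41/2.5)·(69.1 − 22.2) + 69.1

76.7916 °C


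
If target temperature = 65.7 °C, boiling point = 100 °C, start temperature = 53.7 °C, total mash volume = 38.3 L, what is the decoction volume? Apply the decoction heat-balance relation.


V_dec = V_total·(T_target − T_start)/(T_boil − T_start)
V_dec = 38.3·(65.7 − 53.7)/(100 − 53.7)

9.9266 L


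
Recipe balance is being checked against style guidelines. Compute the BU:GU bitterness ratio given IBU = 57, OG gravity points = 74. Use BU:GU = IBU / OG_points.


BU:GU = 57 / 74

0.7703


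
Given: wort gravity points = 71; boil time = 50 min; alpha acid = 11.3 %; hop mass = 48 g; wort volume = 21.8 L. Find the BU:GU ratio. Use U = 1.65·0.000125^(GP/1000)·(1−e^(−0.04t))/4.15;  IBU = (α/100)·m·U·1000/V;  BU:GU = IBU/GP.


U = 1.65·0.000125^(71/1000)·(1−e^(−0.04·50))/4.15 = 0.1816
IBU = (11.3/100)·48·0.1816·1000/21.8 = 45.1884
BU:GU = 45.1884/71

0.6365


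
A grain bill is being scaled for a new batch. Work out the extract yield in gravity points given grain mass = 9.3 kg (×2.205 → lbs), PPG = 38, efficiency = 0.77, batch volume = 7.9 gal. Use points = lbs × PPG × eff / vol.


lbs = 9.3 × 2.205 = 20.5065
points = 20.5065 × 38 × 0.77 / 7.9

75.9519 points
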